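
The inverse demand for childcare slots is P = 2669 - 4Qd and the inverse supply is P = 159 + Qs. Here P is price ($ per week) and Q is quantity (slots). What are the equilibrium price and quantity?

Inverting to quantity form: Qd = 667.25 - 0.25P and Qs = -159 + P.
Set Qd = Qs: 667.25 - 0.25P = -159 + P, so 826.25 = 1.25P and P* = 661.
Plugging P* into demand: Q* = 667.25 - 0.25(661) = 502.

P* = 661, Q* = 502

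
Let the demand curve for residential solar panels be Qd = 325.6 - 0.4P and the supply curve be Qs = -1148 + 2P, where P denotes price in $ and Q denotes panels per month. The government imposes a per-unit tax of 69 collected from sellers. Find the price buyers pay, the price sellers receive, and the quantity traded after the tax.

P_b = 671.5, P_s = 602.5, Q = 57

The tax drives a wedge P_b - P_s = 69. Substituting P_s = P_b - 69 into supply: Qs = -1286 + 2P_b.
Market clearing requires 325.6 - 0.4P_b = -1286 + 2P_b; hence 1611.6 = 2.4P_b and P_b = 671.5.
Then P_s = 671.5 - 69 = 602.5 and Q = 325.6 - 0.4(671.5) = 57.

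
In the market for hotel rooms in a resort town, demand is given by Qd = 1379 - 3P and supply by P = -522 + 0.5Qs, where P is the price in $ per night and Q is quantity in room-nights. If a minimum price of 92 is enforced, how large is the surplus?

In direct form, Qs = 1044 + 2P.
At P = 92: Qd = 1103 and Qs = 1228.
Surplus = Qs - Qd = 1228 - 1103 = 125.

Surplus = 125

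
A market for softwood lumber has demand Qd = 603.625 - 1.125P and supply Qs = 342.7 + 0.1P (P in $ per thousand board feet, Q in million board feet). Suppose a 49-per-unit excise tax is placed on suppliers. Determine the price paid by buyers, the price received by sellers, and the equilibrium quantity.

P_b = 217, P_s = 168, Q = 359.5

The tax drives a wedge P_b - P_s = 49. Substituting P_s = P_b - 49 into supply: Qs = 337.8 + 0.1P_b.
Set Qd = Qs: 603.625 - 1.125P_b = 337.8 + 0.1P_b, so 265.825 = 1.225P_b and P_b = 217.
Then P_s = 217 - 49 = 168 and Q = 603.625 - 1.125(217) = 359.5.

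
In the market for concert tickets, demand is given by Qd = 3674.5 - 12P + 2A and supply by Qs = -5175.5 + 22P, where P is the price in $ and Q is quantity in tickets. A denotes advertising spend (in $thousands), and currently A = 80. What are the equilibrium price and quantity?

With A = 80, demand is Qd = 3834.5 - 12P.
At equilibrium Qd = Qs, so 3834.5 - 12P = -5175.5 + 22P; collecting terms, 9010 = 34P and P* = 265.
From the demand curve, Q* = 3834.5 - 12(265) = 654.5.

P* = 265, Q* = 654.5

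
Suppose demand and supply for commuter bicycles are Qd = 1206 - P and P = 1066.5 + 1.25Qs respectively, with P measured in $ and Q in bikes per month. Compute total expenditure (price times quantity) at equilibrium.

Inverting to quantity form: Qs = -853.2 + 0.8P.
The market clears where 1206 - P = -853.2 + 0.8P. Rearranging, 1.8P = 2059.2, hence P* = 1144.
Plugging P* into demand: Q* = 1206 - 1144 = 62.
Total expenditure = P* × Q* = 1144 × 62 = 70928.

Total expenditure = 70928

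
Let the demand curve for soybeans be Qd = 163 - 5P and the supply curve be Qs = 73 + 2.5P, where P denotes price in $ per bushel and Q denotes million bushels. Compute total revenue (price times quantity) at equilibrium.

Set Qd = Qs: 163 - 5P = 73 + 2.5P, so 90 = 7.5P and P* = 12.
Substitute back: Q* = 163 - 5(12) = 103.
Total revenue = P* × Q* = 12 × 103 = 1236.

Total revenue = 1236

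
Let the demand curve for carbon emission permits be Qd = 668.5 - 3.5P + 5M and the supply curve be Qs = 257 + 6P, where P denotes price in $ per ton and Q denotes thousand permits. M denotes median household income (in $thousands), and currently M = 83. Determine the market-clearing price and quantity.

P* = 87, Q* = 779

With M = 83, demand is Qd = 1083.5 - 3.5P.
The market clears where 1083.5 - 3.5P = 257 + 6P. Rearranging, 9.5P = 826.5, hence P* = 87.
Plugging P* into demand: Q* = 1083.5 - 3.5(87) = 779.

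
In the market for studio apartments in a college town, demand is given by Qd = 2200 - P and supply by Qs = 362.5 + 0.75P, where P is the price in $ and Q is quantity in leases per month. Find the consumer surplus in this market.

Consumer surplus = 661250

Equating demand and supply, 2200 - P = 362.5 + 0.75P gives 1.75P = 1837.5, so P* = 1050.
From the demand curve, Q* = 2200 - 1050 = 1150.
Demand choke price (Qd = 0): P = 2200. Consumer surplus = ½ × (2200 - 1050) × 1150 = 661250.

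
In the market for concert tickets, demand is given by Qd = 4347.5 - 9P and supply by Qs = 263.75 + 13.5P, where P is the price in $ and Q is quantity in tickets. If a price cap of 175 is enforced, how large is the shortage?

Shortage = 146.25

Evaluating both curves at the ceiling price 175 gives Qd = 2772.5, Qs = 2626.25.
Shortage = Qd - Qs = 2772.5 - 2626.25 = 146.25.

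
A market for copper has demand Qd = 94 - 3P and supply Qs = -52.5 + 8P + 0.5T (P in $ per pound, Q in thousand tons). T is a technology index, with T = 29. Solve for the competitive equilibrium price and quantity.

P* = 12, Q* = 58

With T = 29, supply is Qs = -38 + 8P.
Equating demand and supply, 94 - 3P = -38 + 8P gives 11P = 132, so P* = 12.
Plugging P* into demand: Q* = 94 - 3(12) = 58.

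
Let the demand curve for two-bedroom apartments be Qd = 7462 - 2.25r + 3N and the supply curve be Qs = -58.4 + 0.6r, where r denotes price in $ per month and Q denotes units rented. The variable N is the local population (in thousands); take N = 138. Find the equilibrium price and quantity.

r* = 2784, Q* = 1612

With N = 138, demand is Qd = 7876 - 2.25r.
At equilibrium Qd = Qs, so 7876 - 2.25r = -58.4 + 0.6r; collecting terms, 7934.4 = 2.85r and r* = 2784.
Substitute back: Q* = 7876 - 2.25(2784) = 1612.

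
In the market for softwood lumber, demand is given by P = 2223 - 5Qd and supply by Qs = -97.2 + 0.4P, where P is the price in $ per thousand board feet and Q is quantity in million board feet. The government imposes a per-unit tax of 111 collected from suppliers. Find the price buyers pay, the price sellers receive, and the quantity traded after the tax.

P_b = 977, P_s = 866, Q = 249.2

Solving each curve for Q: Qd = 444.6 - 0.2P.
The tax drives a wedge P_b - P_s = 111. Substituting P_s = P_b - 111 into supply: Qs = -141.6 + 0.4P_b.
Market clearing requires 444.6 - 0.2P_b = -141.6 + 0.4P_b; hence 586.2 = 0.6P_b and P_b = 977.
Then P_s = 977 - 111 = 866 and Q = 444.6 - 0.2(977) = 249.2.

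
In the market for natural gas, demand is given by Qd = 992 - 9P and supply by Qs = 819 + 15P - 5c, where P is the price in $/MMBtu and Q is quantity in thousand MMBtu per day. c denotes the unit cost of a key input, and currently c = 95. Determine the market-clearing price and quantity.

P* = 27, Q* = 749

With c = 95, supply is Qs = 344 + 15P.
The market clears where 992 - 9P = 344 + 15P. Rearranging, 24P = 648, hence P* = 27.
From the demand curve, Q* = 992 - 9(27) = 749.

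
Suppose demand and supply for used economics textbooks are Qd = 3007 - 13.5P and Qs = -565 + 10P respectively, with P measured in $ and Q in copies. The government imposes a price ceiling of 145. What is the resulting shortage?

Shortage = 164.5

With P fixed at 145, quantity demanded is 1049.5 and quantity supplied is 885.
Shortage = Qd - Qs = 1049.5 - 885 = 164.5.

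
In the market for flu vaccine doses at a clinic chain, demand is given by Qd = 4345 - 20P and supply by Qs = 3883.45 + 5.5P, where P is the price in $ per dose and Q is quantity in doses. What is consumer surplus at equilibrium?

The market clears where 4345 - 20P = 3883.45 + 5.5P. Rearranging, 25.5P = 461.55, hence P* = 18.1.
Then Q* = 4345 - 20(18.1) = 3983.
Demand choke price (Qd = 0): P = 4345/20 = 217.25. Consumer surplus = ½ × (217.25 - 18.1) × 3983 = 396607.225.

Consumer surplus = 396607.225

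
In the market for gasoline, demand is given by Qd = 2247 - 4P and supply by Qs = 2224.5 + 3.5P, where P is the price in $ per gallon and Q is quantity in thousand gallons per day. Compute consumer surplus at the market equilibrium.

Consumer surplus = 624403.125

The market clears where 2247 - 4P = 2224.5 + 3.5P. Rearranging, 7.5P = 22.5, hence P* = 3.
Substitute back: Q* = 2247 - 4(3) = 2235.
Demand choke price (Qd = 0): P = 2247/4 = 561.75. Consumer surplus = ½ × (561.75 - 3) × 2235 = 624403.125.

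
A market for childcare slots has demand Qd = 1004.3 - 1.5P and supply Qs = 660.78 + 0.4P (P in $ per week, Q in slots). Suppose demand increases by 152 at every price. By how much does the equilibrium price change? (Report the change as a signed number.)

Equating demand and supply, 1004.3 - 1.5P = 660.78 + 0.4P gives 1.9P = 343.52, so P* = 180.8.
Then Q* = 1004.3 - 1.5(180.8) = 733.1.
After the shift, demand is Qd = 1156.3 - 1.5P.
New equilibrium: 495.52 = 1.9P, so P = 260.8 and Q = 765.1.
ΔP = 260.8 - 180.8 = 80.

ΔP = 80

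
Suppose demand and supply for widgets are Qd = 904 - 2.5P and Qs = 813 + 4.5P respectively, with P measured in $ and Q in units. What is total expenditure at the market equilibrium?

Total expenditure = 11329.5

The market clears where 904 - 2.5P = 813 + 4.5P. Rearranging, 7P = 91, hence P* = 13.
From the demand curve, Q* = 904 - 2.5(13) = 871.5.
Total expenditure = P* × Q* = 13 × 871.5 = 11329.5.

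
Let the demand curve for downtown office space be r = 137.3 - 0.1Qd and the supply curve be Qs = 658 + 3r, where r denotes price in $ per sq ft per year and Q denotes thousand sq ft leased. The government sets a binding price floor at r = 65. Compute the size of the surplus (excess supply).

Rewriting in direct form: Qd = 1373 - 10r.
At r = 65: Qd = 723 and Qs = 853.
Surplus = Qs - Qd = 853 - 723 = 130.

Surplus = 130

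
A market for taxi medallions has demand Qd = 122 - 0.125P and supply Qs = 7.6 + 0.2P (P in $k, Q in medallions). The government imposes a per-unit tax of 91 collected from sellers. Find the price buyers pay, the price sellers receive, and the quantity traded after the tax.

P_b = 408, P_s = 317, Q = 71

The tax drives a wedge P_b - P_s = 91. Substituting P_s = P_b - 91 into supply: Qs = -10.6 + 0.2P_b.
Equate demand and the shifted supply: 122 - 0.125P_b = -10.6 + 0.2P_b, giving 0.325P_b = 132.6, so P_b = 408.
Then P_s = 408 - 91 = 317 and Q = 122 - 0.125(408) = 71.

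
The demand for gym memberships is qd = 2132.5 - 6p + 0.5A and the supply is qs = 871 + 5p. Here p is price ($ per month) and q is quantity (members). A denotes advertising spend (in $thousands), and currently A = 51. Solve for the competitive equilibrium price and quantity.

p* = 117, q* = 1456

With A = 51, demand is qd = 2158 - 6p.
At equilibrium qd = qs, so 2158 - 6p = 871 + 5p; collecting terms, 1287 = 11p and p* = 117.
Then q* = 2158 - 6(117) = 1456.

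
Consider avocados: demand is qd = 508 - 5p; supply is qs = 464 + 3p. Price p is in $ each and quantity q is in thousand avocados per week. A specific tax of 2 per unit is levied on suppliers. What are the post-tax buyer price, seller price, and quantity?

p_b = 6.25, p_s = 4.25, q = 476.75

The tax drives a wedge p_b - p_s = 2. Substituting p_s = p_b - 2 into supply: qs = 458 + 3p_b.
Market clearing requires 508 - 5p_b = 458 + 3p_b; hence 50 = 8p_b and p_b = 6.25.
So p_s = 4.25 and the quantity traded is q = 508 - 5(6.25) = 476.75.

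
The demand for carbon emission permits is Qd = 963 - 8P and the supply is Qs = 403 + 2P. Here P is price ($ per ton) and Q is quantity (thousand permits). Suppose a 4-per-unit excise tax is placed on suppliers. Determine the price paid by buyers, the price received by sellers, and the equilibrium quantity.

With a tax of 4 on suppliers, they supply based on the net price P_s = P_b - 4, so Qs = 395 + 2P_b.
Market clearing requires 963 - 8P_b = 395 + 2P_b; hence 568 = 10P_b and P_b = 56.8.
Then P_s = 56.8 - 4 = 52.8 and Q = 963 - 8(56.8) = 508.6.

P_b = 56.8, P_s = 52.8, Q = 508.6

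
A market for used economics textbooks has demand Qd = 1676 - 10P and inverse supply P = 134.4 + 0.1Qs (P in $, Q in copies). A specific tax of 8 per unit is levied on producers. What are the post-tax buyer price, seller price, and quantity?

Rewriting in direct form: Qs = -1344 + 10P.
Producers keep P_s = P_b - 8 per unit, so supply in terms of the buyer price is Qs = -1424 + 10P_b.
Equate demand and the shifted supply: 1676 - 10P_b = -1424 + 10P_b, giving 20P_b = 3100, so P_b = 155.
Then P_s = 155 - 8 = 147 and Q = 1676 - 10(155) = 126.

P_b = 155, P_s = 147, Q = 126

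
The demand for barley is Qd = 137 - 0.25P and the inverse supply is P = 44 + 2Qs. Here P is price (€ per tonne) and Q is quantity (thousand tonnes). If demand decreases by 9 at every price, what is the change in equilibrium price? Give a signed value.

Inverting to quantity form: Qs = -22 + 0.5P.
Equating demand and supply, 137 - 0.25P = -22 + 0.5P gives 0.75P = 159, so P* = 212.
From the demand curve, Q* = 137 - 0.25(212) = 84.
After the shift, demand is Qd = 128 - 0.25P.
New equilibrium: 150 = 0.75P, so P = 200 and Q = 78.
ΔP = 200 - 212 = -12.

ΔP = -12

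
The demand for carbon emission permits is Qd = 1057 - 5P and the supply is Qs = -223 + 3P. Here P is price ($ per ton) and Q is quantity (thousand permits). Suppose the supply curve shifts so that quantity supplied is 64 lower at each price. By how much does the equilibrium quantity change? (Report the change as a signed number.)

ΔQ = -40

Set Qd = Qs: 1057 - 5P = -223 + 3P, so 1280 = 8P and P* = 160.
Then Q* = 1057 - 5(160) = 257.
After the shift, supply is Qs = -287 + 3P.
New equilibrium: 1344 = 8P, so P = 168 and Q = 217.
ΔQ = 217 - 257 = -40.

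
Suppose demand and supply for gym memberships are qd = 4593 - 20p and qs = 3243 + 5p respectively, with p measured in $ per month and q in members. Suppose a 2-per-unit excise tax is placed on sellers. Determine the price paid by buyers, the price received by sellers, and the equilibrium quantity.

p_b = 54.4, p_s = 52.4, q = 3505

The tax drives a wedge p_b - p_s = 2. Substituting p_s = p_b - 2 into supply: qs = 3233 + 5p_b.
Equate demand and the shifted supply: 4593 - 20p_b = 3233 + 5p_b, giving 25p_b = 1360, so p_b = 54.4.
So p_s = 52.4 and the quantity traded is q = 4593 - 20(54.4) = 3505.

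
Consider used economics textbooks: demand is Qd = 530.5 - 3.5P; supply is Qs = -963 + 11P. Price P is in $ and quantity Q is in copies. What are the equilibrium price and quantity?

The market clears where 530.5 - 3.5P = -963 + 11P. Rearranging, 14.5P = 1493.5, hence P* = 103.
Substitute back: Q* = 530.5 - 3.5(103) = 170.

P* = 103, Q* = 170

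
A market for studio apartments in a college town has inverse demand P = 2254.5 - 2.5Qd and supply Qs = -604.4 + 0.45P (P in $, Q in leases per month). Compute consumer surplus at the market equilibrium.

Inverting to quantity form: Qd = 901.8 - 0.4P.
At equilibrium Qd = Qs, so 901.8 - 0.4P = -604.4 + 0.45P; collecting terms, 1506.2 = 0.85P and P* = 1772.
Substitute back: Q* = 901.8 - 0.4(1772) = 193.
Demand choke price (Qd = 0): P = 901.8/0.4 = 2254.5. Consumer surplus = ½ × (2254.5 - 1772) × 193 = 46561.25.

Consumer surplus = 46561.25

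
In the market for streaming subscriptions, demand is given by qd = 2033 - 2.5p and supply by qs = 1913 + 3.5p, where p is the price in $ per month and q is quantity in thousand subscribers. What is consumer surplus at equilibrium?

Consumer surplus = 786457.8

Equating demand and supply, 2033 - 2.5p = 1913 + 3.5p gives 6p = 120, so p* = 20.
Substitute back: q* = 2033 - 2.5(20) = 1983.
Demand choke price (qd = 0): p = 2033/2.5 = 813.2. Consumer surplus = ½ × (813.2 - 20) × 1983 = 786457.8.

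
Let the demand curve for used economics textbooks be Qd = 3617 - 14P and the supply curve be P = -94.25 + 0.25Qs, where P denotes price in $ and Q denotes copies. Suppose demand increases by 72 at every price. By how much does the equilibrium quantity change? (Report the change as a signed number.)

In direct form, Qs = 377 + 4P.
Equating demand and supply, 3617 - 14P = 377 + 4P gives 18P = 3240, so P* = 180.
From the demand curve, Q* = 3617 - 14(180) = 1097.
After the shift, demand is Qd = 3689 - 14P.
The new intersection has 3312 = 18P, i.e. P = 184, Q = 1113.
ΔQ = 1113 - 1097 = 16.

ΔQ = 16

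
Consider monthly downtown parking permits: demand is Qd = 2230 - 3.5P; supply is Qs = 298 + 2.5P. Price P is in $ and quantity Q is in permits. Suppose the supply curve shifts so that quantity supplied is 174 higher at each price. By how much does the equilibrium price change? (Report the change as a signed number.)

ΔP = -29

At equilibrium Qd = Qs, so 2230 - 3.5P = 298 + 2.5P; collecting terms, 1932 = 6P and P* = 322.
From the demand curve, Q* = 2230 - 3.5(322) = 1103.
After the shift, supply is Qs = 472 + 2.5P.
New equilibrium: 1758 = 6P, so P = 293 and Q = 1204.5.
ΔP = 293 - 322 = -29.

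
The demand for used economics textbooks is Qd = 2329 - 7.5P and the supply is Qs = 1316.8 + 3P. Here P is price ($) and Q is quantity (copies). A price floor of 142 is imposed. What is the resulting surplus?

Surplus = 478.8

Evaluating both curves at the floor price 142 gives Qd = 1264, Qs = 1742.8.
Surplus = Qs - Qd = 1742.8 - 1264 = 478.8.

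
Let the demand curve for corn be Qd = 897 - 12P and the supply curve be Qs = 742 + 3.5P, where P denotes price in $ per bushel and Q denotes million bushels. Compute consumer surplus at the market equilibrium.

The market clears where 897 - 12P = 742 + 3.5P. Rearranging, 15.5P = 155, hence P* = 10.
From the demand curve, Q* = 897 - 12(10) = 777.
Demand choke price (Qd = 0): P = 897/12 = 74.75. Consumer surplus = ½ × (74.75 - 10) × 777 = 25155.375.

Consumer surplus = 25155.375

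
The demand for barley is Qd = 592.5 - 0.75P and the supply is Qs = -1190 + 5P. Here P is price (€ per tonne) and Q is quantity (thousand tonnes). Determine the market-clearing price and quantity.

P* = 310, Q* = 360

The market clears where 592.5 - 0.75P = -1190 + 5P. Rearranging, 5.75P = 1782.5, hence P* = 310.
Then Q* = 592.5 - 0.75(310) = 360.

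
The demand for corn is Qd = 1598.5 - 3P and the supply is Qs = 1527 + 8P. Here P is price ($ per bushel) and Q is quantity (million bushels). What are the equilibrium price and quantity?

The market clears where 1598.5 - 3P = 1527 + 8P. Rearranging, 11P = 71.5, hence P* = 6.5.
Substitute back: Q* = 1598.5 - 3(6.5) = 1579.

P* = 6.5, Q* = 1579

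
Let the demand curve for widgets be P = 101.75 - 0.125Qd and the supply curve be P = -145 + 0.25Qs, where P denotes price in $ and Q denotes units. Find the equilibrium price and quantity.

P* = 19.5, Q* = 658

In direct form, Qd = 814 - 8P and Qs = 580 + 4P.
Equating demand and supply, 814 - 8P = 580 + 4P gives 12P = 234, so P* = 19.5.
Then Q* = 814 - 8(19.5) = 658.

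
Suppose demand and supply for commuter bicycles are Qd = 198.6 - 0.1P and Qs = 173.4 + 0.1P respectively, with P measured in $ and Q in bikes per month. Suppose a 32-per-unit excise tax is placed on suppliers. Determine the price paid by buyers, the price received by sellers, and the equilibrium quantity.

Suppliers keep P_s = P_b - 32 per unit, so supply in terms of the buyer price is Qs = 170.2 + 0.1P_b.
Set Qd = Qs: 198.6 - 0.1P_b = 170.2 + 0.1P_b, so 28.4 = 0.2P_b and P_b = 142.
Then P_s = 142 - 32 = 110 and Q = 198.6 - 0.1(142) = 184.4.

P_b = 142, P_s = 110, Q = 184.4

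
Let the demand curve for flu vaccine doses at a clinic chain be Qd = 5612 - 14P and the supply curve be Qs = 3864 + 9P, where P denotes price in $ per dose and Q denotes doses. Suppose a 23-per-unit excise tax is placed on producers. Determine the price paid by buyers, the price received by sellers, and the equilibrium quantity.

Producers keep P_s = P_b - 23 per unit, so supply in terms of the buyer price is Qs = 3657 + 9P_b.
Market clearing requires 5612 - 14P_b = 3657 + 9P_b; hence 1955 = 23P_b and P_b = 85.
So P_s = 62 and the quantity traded is Q = 5612 - 14(85) = 4422.

P_b = 85, P_s = 62, Q = 4422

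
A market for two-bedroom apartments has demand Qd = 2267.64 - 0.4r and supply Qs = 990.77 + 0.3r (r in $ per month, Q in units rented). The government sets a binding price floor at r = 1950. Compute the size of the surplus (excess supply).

Surplus = 88.13

Evaluating both curves at the floor price 1950 gives Qd = 1487.64, Qs = 1575.77.
Surplus = Qs - Qd = 1575.77 - 1487.64 = 88.13.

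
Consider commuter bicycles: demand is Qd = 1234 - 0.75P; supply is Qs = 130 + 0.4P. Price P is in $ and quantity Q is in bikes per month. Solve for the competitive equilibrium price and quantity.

The market clears where 1234 - 0.75P = 130 + 0.4P. Rearranging, 1.15P = 1104, hence P* = 960.
Substitute back: Q* = 1234 - 0.75(960) = 514.

P* = 960, Q* = 514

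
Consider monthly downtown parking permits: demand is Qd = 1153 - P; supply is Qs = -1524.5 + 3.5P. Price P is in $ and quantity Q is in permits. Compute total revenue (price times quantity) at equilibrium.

The market clears where 1153 - P = -1524.5 + 3.5P. Rearranging, 4.5P = 2677.5, hence P* = 595.
Plugging P* into demand: Q* = 1153 - 595 = 558.
Total revenue = P* × Q* = 595 × 558 = 332010.

Total revenue = 332010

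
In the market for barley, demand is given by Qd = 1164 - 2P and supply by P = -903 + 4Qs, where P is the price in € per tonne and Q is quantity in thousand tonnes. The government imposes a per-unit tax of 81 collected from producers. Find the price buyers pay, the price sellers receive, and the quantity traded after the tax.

P_b = 426, P_s = 345, Q = 312

Inverting to quantity form: Qs = 225.75 + 0.25P.
The tax drives a wedge P_b - P_s = 81. Substituting P_s = P_b - 81 into supply: Qs = 205.5 + 0.25P_b.
Equate demand and the shifted supply: 1164 - 2P_b = 205.5 + 0.25P_b, giving 2.25P_b = 958.5, so P_b = 426.
Then P_s = 426 - 81 = 345 and Q = 1164 - 2(426) = 312.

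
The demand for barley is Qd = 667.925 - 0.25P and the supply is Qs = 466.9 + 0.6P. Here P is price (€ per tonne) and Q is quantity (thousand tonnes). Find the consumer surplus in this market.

Set Qd = Qs: 667.925 - 0.25P = 466.9 + 0.6P, so 201.025 = 0.85P and P* = 236.5.
From the demand curve, Q* = 667.925 - 0.25(236.5) = 608.8.
Demand choke price (Qd = 0): P = 667.925/0.25 = 2671.7. Consumer surplus = ½ × (2671.7 - 236.5) × 608.8 = 741274.88.

Consumer surplus = 741274.88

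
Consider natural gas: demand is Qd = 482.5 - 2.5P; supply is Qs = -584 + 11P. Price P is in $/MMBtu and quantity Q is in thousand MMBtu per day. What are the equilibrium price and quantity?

Equating demand and supply, 482.5 - 2.5P = -584 + 11P gives 13.5P = 1066.5, so P* = 79.
Plugging P* into demand: Q* = 482.5 - 2.5(79) = 285.

P* = 79, Q* = 285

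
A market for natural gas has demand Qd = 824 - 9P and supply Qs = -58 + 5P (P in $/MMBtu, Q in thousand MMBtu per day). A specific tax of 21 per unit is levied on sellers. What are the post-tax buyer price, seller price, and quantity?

Sellers keep P_s = P_b - 21 per unit, so supply in terms of the buyer price is Qs = -163 + 5P_b.
Market clearing requires 824 - 9P_b = -163 + 5P_b; hence 987 = 14P_b and P_b = 70.5.
So P_s = 49.5 and the quantity traded is Q = 824 - 9(70.5) = 189.5.

P_b = 70.5, P_s = 49.5, Q = 189.5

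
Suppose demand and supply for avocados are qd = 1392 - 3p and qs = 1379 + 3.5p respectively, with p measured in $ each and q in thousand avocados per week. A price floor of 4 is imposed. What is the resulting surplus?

Surplus = 13

At p = 4: qd = 1380 and qs = 1393.
Surplus = qs - qd = 1393 - 1380 = 13.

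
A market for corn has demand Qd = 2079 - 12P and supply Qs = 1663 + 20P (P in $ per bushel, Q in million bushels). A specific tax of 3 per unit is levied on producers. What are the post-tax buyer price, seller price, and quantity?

P_b = 14.875, P_s = 11.875, Q = 1900.5

Producers keep P_s = P_b - 3 per unit, so supply in terms of the buyer price is Qs = 1603 + 20P_b.
Market clearing requires 2079 - 12P_b = 1603 + 20P_b; hence 476 = 32P_b and P_b = 14.875.
So P_s = 11.875 and the quantity traded is Q = 2079 - 12(14.875) = 1900.5.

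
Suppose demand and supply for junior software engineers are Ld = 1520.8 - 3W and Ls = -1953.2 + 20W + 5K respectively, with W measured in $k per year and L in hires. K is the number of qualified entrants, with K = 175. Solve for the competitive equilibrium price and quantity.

W* = 113, L* = 1181.8

With K = 175, supply is Ls = -1078.2 + 20W.
At equilibrium Ld = Ls, so 1520.8 - 3W = -1078.2 + 20W; collecting terms, 2599 = 23W and W* = 113.
Plugging W* into demand: L* = 1520.8 - 3(113) = 1181.8.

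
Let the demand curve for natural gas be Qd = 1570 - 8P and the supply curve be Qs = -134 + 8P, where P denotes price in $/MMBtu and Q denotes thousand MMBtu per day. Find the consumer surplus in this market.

Consumer surplus = 32220.25

At equilibrium Qd = Qs, so 1570 - 8P = -134 + 8P; collecting terms, 1704 = 16P and P* = 106.5.
Substitute back: Q* = 1570 - 8(106.5) = 718.
Demand choke price (Qd = 0): P = 1570/8 = 196.25. Consumer surplus = ½ × (196.25 - 106.5) × 718 = 32220.25.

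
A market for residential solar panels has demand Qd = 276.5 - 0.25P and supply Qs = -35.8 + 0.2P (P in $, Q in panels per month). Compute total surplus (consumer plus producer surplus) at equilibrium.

Set Qd = Qs: 276.5 - 0.25P = -35.8 + 0.2P, so 312.3 = 0.45P and P* = 694.
Plugging P* into demand: Q* = 276.5 - 0.25(694) = 103.
Demand choke price = 1106; supply choke price = 179. CS = ½(1106 - 694)(103) = 21218; PS = ½(694 - 179)(103) = 26522.5. Total surplus = 47740.5.

Total surplus = 47740.5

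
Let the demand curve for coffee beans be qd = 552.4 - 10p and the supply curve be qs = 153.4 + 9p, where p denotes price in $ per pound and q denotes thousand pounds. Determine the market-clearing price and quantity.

Equating demand and supply, 552.4 - 10p = 153.4 + 9p gives 19p = 399, so p* = 21.
From the demand curve, q* = 552.4 - 10(21) = 342.4.

p* = 21, q* = 342.4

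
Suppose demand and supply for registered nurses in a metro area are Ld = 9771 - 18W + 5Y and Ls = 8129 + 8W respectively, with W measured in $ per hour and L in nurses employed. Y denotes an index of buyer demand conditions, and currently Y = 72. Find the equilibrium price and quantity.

With Y = 72, demand is Ld = 10131 - 18W.
The market clears where 10131 - 18W = 8129 + 8W. Rearranging, 26W = 2002, hence W* = 77.
From the demand curve, L* = 10131 - 18(77) = 8745.

W* = 77, L* = 8745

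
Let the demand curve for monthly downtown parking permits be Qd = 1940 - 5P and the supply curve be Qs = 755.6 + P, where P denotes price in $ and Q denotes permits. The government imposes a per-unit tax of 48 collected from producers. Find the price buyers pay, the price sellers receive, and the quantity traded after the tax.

P_b = 205.4, P_s = 157.4, Q = 913

With a tax of 48 on producers, they supply based on the net price P_s = P_b - 48, so Qs = 707.6 + P_b.
Set Qd = Qs: 1940 - 5P_b = 707.6 + P_b, so 1232.4 = 6P_b and P_b = 205.4.
Then P_s = 205.4 - 48 = 157.4 and Q = 1940 - 5(205.4) = 913.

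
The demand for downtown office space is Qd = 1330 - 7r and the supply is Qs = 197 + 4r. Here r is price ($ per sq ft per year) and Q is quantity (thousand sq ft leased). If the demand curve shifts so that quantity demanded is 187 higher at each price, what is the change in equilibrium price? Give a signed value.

Δr = 17

At equilibrium Qd = Qs, so 1330 - 7r = 197 + 4r; collecting terms, 1133 = 11r and r* = 103.
Then Q* = 1330 - 7(103) = 609.
After the shift, demand is Qd = 1517 - 7r.
Re-solving, 11r = 1320 gives r = 120 and Q = 677.
Δr = 120 - 103 = 17.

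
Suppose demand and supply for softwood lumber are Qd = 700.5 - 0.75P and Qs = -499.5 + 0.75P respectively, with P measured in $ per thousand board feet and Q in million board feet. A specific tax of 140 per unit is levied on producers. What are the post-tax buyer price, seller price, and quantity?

With a tax of 140 on producers, they supply based on the net price P_s = P_b - 140, so Qs = -604.5 + 0.75P_b.
Equate demand and the shifted supply: 700.5 - 0.75P_b = -604.5 + 0.75P_b, giving 1.5P_b = 1305, so P_b = 870.
So P_s = 730 and the quantity traded is Q = 700.5 - 0.75(870) = 48.

P_b = 870, P_s = 730, Q = 48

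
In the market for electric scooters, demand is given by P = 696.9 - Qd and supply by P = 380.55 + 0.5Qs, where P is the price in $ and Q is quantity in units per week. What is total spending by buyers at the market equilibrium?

Solving each curve for Q: Qd = 696.9 - P and Qs = -761.1 + 2P.
The market clears where 696.9 - P = -761.1 + 2P. Rearranging, 3P = 1458, hence P* = 486.
Plugging P* into demand: Q* = 696.9 - 486 = 210.9.
Total spending by buyers = P* × Q* = 486 × 210.9 = 102497.4.

Total spending by buyers = 102497.4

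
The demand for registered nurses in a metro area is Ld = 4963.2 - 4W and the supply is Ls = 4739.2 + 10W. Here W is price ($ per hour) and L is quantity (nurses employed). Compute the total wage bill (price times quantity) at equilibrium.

At equilibrium Ld = Ls, so 4963.2 - 4W = 4739.2 + 10W; collecting terms, 224 = 14W and W* = 16.
Then L* = 4963.2 - 4(16) = 4899.2.
The total wage bill = W* × L* = 16 × 4899.2 = 78387.2.

The total wage bill = 78387.2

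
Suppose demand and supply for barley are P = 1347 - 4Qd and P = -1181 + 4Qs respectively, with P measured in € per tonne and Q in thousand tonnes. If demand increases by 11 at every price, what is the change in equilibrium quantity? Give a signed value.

Rewriting in direct form: Qd = 336.75 - 0.25P and Qs = 295.25 + 0.25P.
Set Qd = Qs: 336.75 - 0.25P = 295.25 + 0.25P, so 41.5 = 0.5P and P* = 83.
From the demand curve, Q* = 336.75 - 0.25(83) = 316.
After the shift, demand is Qd = 347.75 - 0.25P.
Re-solving, 0.5P = 52.5 gives P = 105 and Q = 321.5.
ΔQ = 321.5 - 316 = 5.5.

ΔQ = 5.5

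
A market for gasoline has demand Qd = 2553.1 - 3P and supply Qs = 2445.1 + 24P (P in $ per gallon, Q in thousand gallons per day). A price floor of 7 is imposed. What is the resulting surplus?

At P = 7: Qd = 2532.1 and Qs = 2613.1.
Surplus = Qs - Qd = 2613.1 - 2532.1 = 81.

Surplus = 81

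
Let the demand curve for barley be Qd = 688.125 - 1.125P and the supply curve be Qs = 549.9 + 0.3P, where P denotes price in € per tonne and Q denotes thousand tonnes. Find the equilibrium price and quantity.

P* = 97, Q* = 579

Set Qd = Qs: 688.125 - 1.125P = 549.9 + 0.3P, so 138.225 = 1.425P and P* = 97.
Then Q* = 688.125 - 1.125(97) = 579.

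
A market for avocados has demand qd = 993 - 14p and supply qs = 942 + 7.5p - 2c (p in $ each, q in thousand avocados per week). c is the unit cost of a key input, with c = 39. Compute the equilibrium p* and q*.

p* = 6, q* = 909

With c = 39, supply is qs = 864 + 7.5p.
The market clears where 993 - 14p = 864 + 7.5p. Rearranging, 21.5p = 129, hence p* = 6.
Plugging p* into demand: q* = 993 - 14(6) = 909.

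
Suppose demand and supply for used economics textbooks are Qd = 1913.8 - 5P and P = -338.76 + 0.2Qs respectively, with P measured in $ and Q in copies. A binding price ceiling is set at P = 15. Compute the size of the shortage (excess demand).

Shortage = 70

Inverting to quantity form: Qs = 1693.8 + 5P.
Evaluating both curves at the ceiling price 15 gives Qd = 1838.8, Qs = 1768.8.
Shortage = Qd - Qs = 1838.8 - 1768.8 = 70.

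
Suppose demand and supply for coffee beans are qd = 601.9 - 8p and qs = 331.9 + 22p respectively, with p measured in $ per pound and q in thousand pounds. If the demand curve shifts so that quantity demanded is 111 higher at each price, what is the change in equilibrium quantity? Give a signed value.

Δq = 81.4

At equilibrium qd = qs, so 601.9 - 8p = 331.9 + 22p; collecting terms, 270 = 30p and p* = 9.
From the demand curve, q* = 601.9 - 8(9) = 529.9.
After the shift, demand is qd = 712.9 - 8p.
The new intersection has 381 = 30p, i.e. p = 12.7, q = 611.3.
Δq = 611.3 - 529.9 = 81.4.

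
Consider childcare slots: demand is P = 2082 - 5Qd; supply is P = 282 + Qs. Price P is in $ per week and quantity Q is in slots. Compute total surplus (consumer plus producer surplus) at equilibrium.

Inverting to quantity form: Qd = 416.4 - 0.2P and Qs = -282 + P.
At equilibrium Qd = Qs, so 416.4 - 0.2P = -282 + P; collecting terms, 698.4 = 1.2P and P* = 582.
Plugging P* into demand: Q* = 416.4 - 0.2(582) = 300.
Demand choke price = 2082; supply choke price = 282. CS = ½(2082 - 582)(300) = 225000; PS = ½(582 - 282)(300) = 45000. Total surplus = 270000.

Total surplus = 270000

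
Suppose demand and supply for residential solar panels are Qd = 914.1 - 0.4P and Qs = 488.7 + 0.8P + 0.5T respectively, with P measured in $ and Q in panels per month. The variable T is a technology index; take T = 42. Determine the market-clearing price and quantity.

With T = 42, supply is Qs = 509.7 + 0.8P.
Equating demand and supply, 914.1 - 0.4P = 509.7 + 0.8P gives 1.2P = 404.4, so P* = 337.
From the demand curve, Q* = 914.1 - 0.4(337) = 779.3.

P* = 337, Q* = 779.3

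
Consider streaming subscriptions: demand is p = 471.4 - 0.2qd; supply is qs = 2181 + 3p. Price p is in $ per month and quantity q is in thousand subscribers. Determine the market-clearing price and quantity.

Inverting to quantity form: qd = 2357 - 5p.
At equilibrium qd = qs, so 2357 - 5p = 2181 + 3p; collecting terms, 176 = 8p and p* = 22.
Plugging p* into demand: q* = 2357 - 5(22) = 2247.

p* = 22, q* = 2247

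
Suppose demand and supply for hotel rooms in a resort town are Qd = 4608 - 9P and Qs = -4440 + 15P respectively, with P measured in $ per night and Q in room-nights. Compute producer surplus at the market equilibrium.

Producer surplus = 49207.5

Set Qd = Qs: 4608 - 9P = -4440 + 15P, so 9048 = 24P and P* = 377.
Substitute back: Q* = 4608 - 9(377) = 1215.
Supply choke price (Qs = 0): P = 296. Producer surplus = ½ × (377 - 296) × 1215 = 49207.5.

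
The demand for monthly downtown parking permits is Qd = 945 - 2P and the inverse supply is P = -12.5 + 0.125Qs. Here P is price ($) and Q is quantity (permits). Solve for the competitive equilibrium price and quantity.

Solving each curve for Q: Qs = 100 + 8P.
Equating demand and supply, 945 - 2P = 100 + 8P gives 10P = 845, so P* = 84.5.
Substitute back: Q* = 945 - 2(84.5) = 776.

P* = 84.5, Q* = 776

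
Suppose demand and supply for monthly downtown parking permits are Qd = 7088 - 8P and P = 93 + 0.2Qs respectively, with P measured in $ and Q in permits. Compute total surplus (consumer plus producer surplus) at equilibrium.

Total surplus = 967460

Inverting to quantity form: Qs = -465 + 5P.
At equilibrium Qd = Qs, so 7088 - 8P = -465 + 5P; collecting terms, 7553 = 13P and P* = 581.
From the demand curve, Q* = 7088 - 8(581) = 2440.
Demand choke price = 886; supply choke price = 93. CS = ½(886 - 581)(2440) = 372100; PS = ½(581 - 93)(2440) = 595360. Total surplus = 967460.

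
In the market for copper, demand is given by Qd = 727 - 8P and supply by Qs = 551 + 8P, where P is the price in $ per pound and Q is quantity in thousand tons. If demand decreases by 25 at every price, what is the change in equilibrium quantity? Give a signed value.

ΔQ = -12.5

At equilibrium Qd = Qs, so 727 - 8P = 551 + 8P; collecting terms, 176 = 16P and P* = 11.
From the demand curve, Q* = 727 - 8(11) = 639.
After the shift, demand is Qd = 702 - 8P.
Re-solving, 16P = 151 gives P = 9.4375 and Q = 626.5.
ΔQ = 626.5 - 639 = -12.5.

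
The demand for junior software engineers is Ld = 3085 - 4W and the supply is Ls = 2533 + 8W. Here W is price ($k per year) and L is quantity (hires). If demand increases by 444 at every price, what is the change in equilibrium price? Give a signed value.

Equating demand and supply, 3085 - 4W = 2533 + 8W gives 12W = 552, so W* = 46.
Then L* = 3085 - 4(46) = 2901.
After the shift, demand is Ld = 3529 - 4W.
New equilibrium: 996 = 12W, so W = 83 and L = 3197.
ΔW = 83 - 46 = 37.

ΔW = 37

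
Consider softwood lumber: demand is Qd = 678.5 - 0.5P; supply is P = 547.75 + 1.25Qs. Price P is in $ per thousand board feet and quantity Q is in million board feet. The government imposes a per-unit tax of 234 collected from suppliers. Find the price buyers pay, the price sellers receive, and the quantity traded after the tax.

Rewriting in direct form: Qs = -438.2 + 0.8P.
Suppliers keep P_s = P_b - 234 per unit, so supply in terms of the buyer price is Qs = -625.4 + 0.8P_b.
Market clearing requires 678.5 - 0.5P_b = -625.4 + 0.8P_b; hence 1303.9 = 1.3P_b and P_b = 1003.
So P_s = 769 and the quantity traded is Q = 678.5 - 0.5(1003) = 177.

P_b = 1003, P_s = 769, Q = 177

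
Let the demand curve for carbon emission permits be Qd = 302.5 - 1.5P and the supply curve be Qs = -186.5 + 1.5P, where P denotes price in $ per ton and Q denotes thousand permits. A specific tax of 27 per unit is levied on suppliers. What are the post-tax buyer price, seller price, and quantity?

P_b = 176.5, P_s = 149.5, Q = 37.75

The tax drives a wedge P_b - P_s = 27. Substituting P_s = P_b - 27 into supply: Qs = -227 + 1.5P_b.
Equate demand and the shifted supply: 302.5 - 1.5P_b = -227 + 1.5P_b, giving 3P_b = 529.5, so P_b = 176.5.
So P_s = 149.5 and the quantity traded is Q = 302.5 - 1.5(176.5) = 37.75.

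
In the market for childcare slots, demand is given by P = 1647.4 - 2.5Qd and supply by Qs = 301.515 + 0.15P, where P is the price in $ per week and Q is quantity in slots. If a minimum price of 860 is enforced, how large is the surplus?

Surplus = 115.555

Rewriting in direct form: Qd = 658.96 - 0.4P.
With P fixed at 860, quantity demanded is 314.96 and quantity supplied is 430.515.
Surplus = Qs - Qd = 430.515 - 314.96 = 115.555.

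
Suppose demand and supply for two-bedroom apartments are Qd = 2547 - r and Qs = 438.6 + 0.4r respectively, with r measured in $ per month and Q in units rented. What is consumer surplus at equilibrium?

The market clears where 2547 - r = 438.6 + 0.4r. Rearranging, 1.4r = 2108.4, hence r* = 1506.
Substitute back: Q* = 2547 - 1506 = 1041.
Demand choke price (Qd = 0): r = 2547. Consumer surplus = ½ × (2547 - 1506) × 1041 = 541840.5.

Consumer surplus = 541840.5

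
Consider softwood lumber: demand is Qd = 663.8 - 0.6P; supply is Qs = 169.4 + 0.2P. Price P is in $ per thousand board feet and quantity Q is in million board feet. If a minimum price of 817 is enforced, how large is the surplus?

Evaluating both curves at the floor price 817 gives Qd = 173.6, Qs = 332.8.
Surplus = Qs - Qd = 332.8 - 173.6 = 159.2.

Surplus = 159.2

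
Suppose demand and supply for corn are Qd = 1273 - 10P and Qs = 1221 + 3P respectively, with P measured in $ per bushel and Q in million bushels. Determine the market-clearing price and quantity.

P* = 4, Q* = 1233

Set Qd = Qs: 1273 - 10P = 1221 + 3P, so 52 = 13P and P* = 4.
Plugging P* into demand: Q* = 1273 - 10(4) = 1233.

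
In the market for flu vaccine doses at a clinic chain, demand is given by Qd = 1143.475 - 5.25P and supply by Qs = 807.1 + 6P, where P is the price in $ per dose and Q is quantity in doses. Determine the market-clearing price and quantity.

P* = 29.9, Q* = 986.5

The market clears where 1143.475 - 5.25P = 807.1 + 6P. Rearranging, 11.25P = 336.375, hence P* = 29.9.
From the demand curve, Q* = 1143.475 - 5.25(29.9) = 986.5.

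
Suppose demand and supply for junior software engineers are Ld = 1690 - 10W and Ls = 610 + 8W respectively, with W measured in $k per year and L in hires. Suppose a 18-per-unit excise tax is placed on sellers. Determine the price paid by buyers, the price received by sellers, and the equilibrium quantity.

The tax drives a wedge W_b - W_s = 18. Substituting W_s = W_b - 18 into supply: Ls = 466 + 8W_b.
Set Ld = Ls: 1690 - 10W_b = 466 + 8W_b, so 1224 = 18W_b and W_b = 68.
Then W_s = 68 - 18 = 50 and L = 1690 - 10(68) = 1010.

W_b = 68, W_s = 50, L = 1010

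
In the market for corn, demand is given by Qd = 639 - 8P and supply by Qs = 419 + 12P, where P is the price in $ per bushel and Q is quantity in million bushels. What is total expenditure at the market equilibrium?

Total expenditure = 6061

Set Qd = Qs: 639 - 8P = 419 + 12P, so 220 = 20P and P* = 11.
From the demand curve, Q* = 639 - 8(11) = 551.
Total expenditure = P* × Q* = 11 × 551 = 6061.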